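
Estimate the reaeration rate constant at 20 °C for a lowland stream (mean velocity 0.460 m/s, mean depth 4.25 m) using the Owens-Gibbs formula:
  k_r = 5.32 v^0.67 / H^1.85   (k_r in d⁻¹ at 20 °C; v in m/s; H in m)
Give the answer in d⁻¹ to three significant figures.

k_r = 5.32 × 0.460^0.67 / 4.25^1.85 = 5.32 × 0.5944 / 14.54 = 0.2175 d⁻¹.

k_r ≈ 0.217 d⁻¹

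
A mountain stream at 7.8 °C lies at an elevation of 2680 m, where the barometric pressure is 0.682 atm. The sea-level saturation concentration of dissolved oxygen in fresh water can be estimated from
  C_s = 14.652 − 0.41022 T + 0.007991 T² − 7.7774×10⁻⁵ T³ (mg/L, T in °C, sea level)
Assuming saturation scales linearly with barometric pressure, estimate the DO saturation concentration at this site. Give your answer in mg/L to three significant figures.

At sea level: C_s = 14.652 − 0.41022×7.8 + 0.007991×7.8² − 7.7774×10⁻⁵×7.8³ = 11.90 mg/L.
Pressure correction: C_s' = 11.90 × 0.682 = 8.117 mg/L.

C_s ≈ 8.12 mg/L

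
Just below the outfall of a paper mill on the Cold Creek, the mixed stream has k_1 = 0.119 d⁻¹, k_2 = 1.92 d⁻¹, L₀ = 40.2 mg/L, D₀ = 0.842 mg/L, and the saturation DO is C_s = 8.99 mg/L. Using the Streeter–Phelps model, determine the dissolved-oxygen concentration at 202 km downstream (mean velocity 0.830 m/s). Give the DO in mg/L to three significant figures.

DO ≈ 7.10 mg/L

Travel time t = x/v = 202 km / (0.830 m/s) = 202000 m / 0.830 m/s = 243400 s = 2.817 d.
k_1 L₀/(k_2−k_1) = 0.119×40.2/(1.92−0.119) = 4.784/1.801 = 2.656 mg/L.
e^(−k_1 t) = e^(−0.119×2.817) = 0.7152; e^(−k_2 t) = e^(−1.92×2.817) = 0.004479.
D = 2.656 × (0.7152 − 0.004479) + 0.842 × 0.004479 = 1.888 + 0.003772 = 1.892 mg/L.
DO = C_s − D = 8.99 − 1.892 = 7.098 mg/L.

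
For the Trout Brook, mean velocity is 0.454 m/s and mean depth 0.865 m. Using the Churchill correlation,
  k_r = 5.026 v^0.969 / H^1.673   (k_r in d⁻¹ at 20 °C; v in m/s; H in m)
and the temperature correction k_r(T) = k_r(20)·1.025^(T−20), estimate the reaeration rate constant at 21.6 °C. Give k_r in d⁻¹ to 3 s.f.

k_r ≈ 3.10 d⁻¹

k_r(20) = 5.026 × 0.454^0.969 / 0.865^1.673 = 5.026 × 0.4653 / 0.7846 = 2.980 d⁻¹.
k_r(21.6) = 2.980 × 1.025^(21.6−20) = 2.980 × 1.040 = 3.101 d⁻¹.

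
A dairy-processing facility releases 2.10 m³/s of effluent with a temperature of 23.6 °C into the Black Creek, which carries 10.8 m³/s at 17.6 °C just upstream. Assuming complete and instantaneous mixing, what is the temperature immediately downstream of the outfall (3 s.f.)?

Flow-weighted mixing: C = (Q_r C_r + Q_w C_w)/(Q_r + Q_w)
= (10.8×17.6 + 2.10×23.6)/(10.8 + 2.10) = 239.6/12.90 = 18.58 °C.

18.6 °C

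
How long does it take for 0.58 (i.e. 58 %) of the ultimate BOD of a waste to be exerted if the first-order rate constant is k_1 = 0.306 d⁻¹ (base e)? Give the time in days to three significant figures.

t ≈ 2.83 d

y/L₀ = 1 − e^(−k_1 t) = 0.58 ⇒ e^(−k_1 t) = 0.420
t = −ln(0.420) / 0.306 = 0.8675 / 0.306 = 2.835 d.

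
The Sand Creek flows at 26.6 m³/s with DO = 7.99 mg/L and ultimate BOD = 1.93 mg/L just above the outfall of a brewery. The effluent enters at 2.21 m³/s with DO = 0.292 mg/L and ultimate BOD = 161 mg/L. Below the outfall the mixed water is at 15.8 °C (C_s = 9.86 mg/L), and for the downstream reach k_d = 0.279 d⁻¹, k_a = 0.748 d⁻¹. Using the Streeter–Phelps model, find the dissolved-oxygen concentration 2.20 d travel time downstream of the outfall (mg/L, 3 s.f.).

DO ≈ 6.46 mg/L

Mixed DO = (26.6×7.99 + 2.21×0.292)/(26.6+2.21) = 213.2/28.81 = 7.399 mg/L.
Mixed L₀ = (26.6×1.93 + 2.21×161)/(28.81) = 407.1/28.81 = 14.13 mg/L.
Initial deficit D₀ = C_s − DO₀ = 9.86 − 7.399 = 2.461 mg/L.
D(2.20) = [0.279×14.13/(0.748−0.279)](e^(−0.279×2.20) − e^(−0.748×2.20)) + 2.461 e^(−0.748×2.20)
= 8.407 × (0.5413 − 0.1929) + 2.461 × 0.1929 = 3.404 mg/L.
DO = 9.86 − 3.404 = 6.456 mg/L.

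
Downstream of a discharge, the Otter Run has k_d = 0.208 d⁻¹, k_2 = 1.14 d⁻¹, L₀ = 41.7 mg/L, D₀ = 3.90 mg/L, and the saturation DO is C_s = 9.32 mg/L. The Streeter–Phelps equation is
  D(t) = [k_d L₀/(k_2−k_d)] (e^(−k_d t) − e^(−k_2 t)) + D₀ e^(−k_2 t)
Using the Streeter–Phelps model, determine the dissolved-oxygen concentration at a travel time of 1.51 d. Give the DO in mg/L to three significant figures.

DO ≈ 3.49 mg/L

k_d L₀/(k_2−k_d) = 0.208×41.7/(1.14−0.208) = 8.674/0.9320 = 9.306 mg/L.
e^(−k_d t) = e^(−0.208×1.510) = 0.7305; e^(−k_2 t) = e^(−1.14×1.510) = 0.1788.
D = 9.306 × (0.7305 − 0.1788) + 3.90 × 0.1788 = 5.134 + 0.6974 = 5.831 mg/L.
DO = C_s − D = 9.32 − 5.831 = 3.489 mg/L.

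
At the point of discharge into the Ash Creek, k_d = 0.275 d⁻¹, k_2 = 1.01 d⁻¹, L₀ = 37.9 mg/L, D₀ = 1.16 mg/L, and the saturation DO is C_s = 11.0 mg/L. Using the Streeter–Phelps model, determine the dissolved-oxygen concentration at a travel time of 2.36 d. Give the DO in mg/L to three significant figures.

k_d L₀/(k_2−k_d) = 0.275×37.9/(1.01−0.275) = 10.42/0.7350 = 14.18 mg/L.
e^(−k_d t) = e^(−0.275×2.360) = 0.5226; e^(−k_2 t) = e^(−1.01×2.360) = 0.09222.
D = 14.18 × (0.5226 − 0.09222) + 1.16 × 0.09222 = 6.102 + 0.1070 = 6.209 mg/L.
DO = C_s − D = 11.0 − 6.209 = 4.791 mg/L.

DO ≈ 4.79 mg/L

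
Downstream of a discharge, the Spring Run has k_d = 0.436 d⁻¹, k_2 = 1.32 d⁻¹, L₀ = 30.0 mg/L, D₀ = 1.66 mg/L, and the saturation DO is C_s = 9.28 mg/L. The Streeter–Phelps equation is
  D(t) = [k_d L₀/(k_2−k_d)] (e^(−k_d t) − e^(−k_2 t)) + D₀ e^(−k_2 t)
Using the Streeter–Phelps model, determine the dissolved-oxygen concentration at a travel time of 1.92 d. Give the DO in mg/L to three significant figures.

k_d L₀/(k_2−k_d) = 0.436×30.0/(1.32−0.436) = 13.08/0.8840 = 14.80 mg/L.
e^(−k_d t) = e^(−0.436×1.920) = 0.4330; e^(−k_2 t) = e^(−1.32×1.920) = 0.07931.
D = 14.80 × (0.4330 − 0.07931) + 1.66 × 0.07931 = 5.233 + 0.1317 = 5.364 mg/L.
DO = C_s − D = 9.28 − 5.364 = 3.916 mg/L.

DO ≈ 3.92 mg/L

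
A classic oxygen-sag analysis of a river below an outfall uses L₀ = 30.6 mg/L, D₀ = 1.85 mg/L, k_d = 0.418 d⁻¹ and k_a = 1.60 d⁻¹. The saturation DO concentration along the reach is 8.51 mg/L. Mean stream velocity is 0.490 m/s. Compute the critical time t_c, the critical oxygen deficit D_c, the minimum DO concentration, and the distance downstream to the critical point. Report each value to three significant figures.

t_c ≈ 0.977 d; D_c ≈ 5.31 mg/L; min DO ≈ 3.20 mg/L; x_c ≈ 41.4 km

At the critical point dD/dt = 0, so k_d L₀ e^(−k_d t) = k_a D. Substituting D(t) from the Streeter–Phelps equation and solving for t gives
t_c = ln[(k_a/k_d)(1 − D₀(k_a−k_d)/(k_d L₀))] / (k_a−k_d).
Here k_a−k_d = 1.182 d⁻¹ and 1 − D₀(k_a−k_d)/(k_d L₀) = 1 − 1.85×1.182/(0.418×30.6) = 0.8290, so
t_c = ln(3.828 × 0.8290) / 1.182 = 1.155 / 1.182 = 0.9770 d.
D_c = (k_d/k_a) L₀ e^(−k_d t_c) = (0.418/1.60) × 30.6 × e^(−0.418×0.9770) = 0.2612 × 30.6 × 0.6647 = 5.314 mg/L.
Minimum DO = C_s − D_c = 8.51 − 5.314 = 3.196 mg/L.
x_c = v t_c = 0.490 m/s × 0.9770 d × 86400 s/d = 41360 m ≈ 41.4 km.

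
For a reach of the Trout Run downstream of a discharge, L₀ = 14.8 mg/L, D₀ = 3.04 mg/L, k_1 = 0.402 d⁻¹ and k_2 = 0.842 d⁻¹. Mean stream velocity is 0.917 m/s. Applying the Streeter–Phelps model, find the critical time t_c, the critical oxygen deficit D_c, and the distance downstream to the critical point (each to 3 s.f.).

t_c ≈ 1.10 d; D_c ≈ 4.54 mg/L; x_c ≈ 87.3 km

With k_2/k_1 = 2.095 and 1 − D₀(k_2−k_1)/(k_1 L₀) = 0.7752,
t_c = ln(2.095 × 0.7752) / (0.842 − 0.402) = ln(1.624) / 0.4400 = 0.4847/0.4400 = 1.102 d.
D_c = (k_1/k_2) L₀ e^(−k_1 t_c) = (0.402/0.842) × 14.8 × e^(−0.402×1.102) = 0.4774 × 14.8 × 0.6422 = 4.538 mg/L.
x_c = v t_c = 0.917 m/s × 1.102 d × 86400 s/d = 87270 m ≈ 87.3 km.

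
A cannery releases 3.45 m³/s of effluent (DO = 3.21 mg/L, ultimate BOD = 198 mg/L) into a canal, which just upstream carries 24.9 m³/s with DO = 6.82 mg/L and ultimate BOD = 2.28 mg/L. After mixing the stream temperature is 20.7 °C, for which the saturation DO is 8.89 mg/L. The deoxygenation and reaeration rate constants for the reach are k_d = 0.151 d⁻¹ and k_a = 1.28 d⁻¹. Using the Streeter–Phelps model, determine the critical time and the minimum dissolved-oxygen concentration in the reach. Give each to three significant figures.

t_c ≈ 0.769 d; minimum DO ≈ 6.15 mg/L

Mixed DO = (24.9×6.82 + 3.45×3.21)/(24.9+3.45) = 180.9/28.35 = 6.381 mg/L.
Mixed L₀ = (24.9×2.28 + 3.45×198)/(28.35) = 739.9/28.35 = 26.10 mg/L.
Initial deficit D₀ = C_s − DO₀ = 8.89 − 6.381 = 2.509 mg/L.
t_c = (1/1.129) ln[(1.28/0.151)(1 − 2.509×1.129/(0.151×26.10))] = 0.8857 × ln(2.383) = 0.7691 d.
D_c = (0.151/1.28) × 26.10 × e^(−0.151×0.7691) = 0.1180 × 26.10 × 0.8904 = 2.741 mg/L.
Minimum DO = 8.89 − 2.741 = 6.149 mg/L.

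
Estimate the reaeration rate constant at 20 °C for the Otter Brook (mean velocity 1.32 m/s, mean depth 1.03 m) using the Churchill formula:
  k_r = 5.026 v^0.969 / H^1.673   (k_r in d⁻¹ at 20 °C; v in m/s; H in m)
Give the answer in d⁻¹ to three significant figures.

k_r ≈ 6.26 d⁻¹

k_r = 5.026 × 1.32^0.969 / 1.03^1.673 = 5.026 × 1.309 / 1.051 = 6.260 d⁻¹.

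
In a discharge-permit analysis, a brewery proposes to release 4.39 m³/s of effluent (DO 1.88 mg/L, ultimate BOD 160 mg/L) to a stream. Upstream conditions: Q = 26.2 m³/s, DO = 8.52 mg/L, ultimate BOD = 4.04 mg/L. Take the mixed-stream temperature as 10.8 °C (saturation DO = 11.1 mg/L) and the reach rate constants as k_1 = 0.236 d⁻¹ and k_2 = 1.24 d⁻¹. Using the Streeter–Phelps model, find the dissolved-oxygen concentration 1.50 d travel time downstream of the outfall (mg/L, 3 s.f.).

DO ≈ 7.16 mg/L

Mixed DO = (26.2×8.52 + 4.39×1.88)/(26.2+4.39) = 231.5/30.59 = 7.567 mg/L.
Mixed L₀ = (26.2×4.04 + 4.39×160)/(30.59) = 808.2/30.59 = 26.42 mg/L.
Initial deficit D₀ = C_s − DO₀ = 11.1 − 7.567 = 3.533 mg/L.
D(1.50) = [0.236×26.42/(1.24−0.236)](e^(−0.236×1.50) − e^(−1.24×1.50)) + 3.533 e^(−1.24×1.50)
= 6.211 × (0.7019 − 0.1557) + 3.533 × 0.1557 = 3.942 mg/L.
DO = 11.1 − 3.942 = 7.158 mg/L.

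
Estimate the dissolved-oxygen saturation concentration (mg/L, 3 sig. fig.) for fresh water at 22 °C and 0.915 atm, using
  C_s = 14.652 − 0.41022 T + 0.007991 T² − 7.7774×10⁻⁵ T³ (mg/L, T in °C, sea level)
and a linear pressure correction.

C_s ≈ 7.93 mg/L

At sea level: C_s = 14.652 − 0.41022×22 + 0.007991×22² − 7.7774×10⁻⁵×22³ = 8.667 mg/L.
Pressure correction: C_s' = 8.667 × 0.915 = 7.930 mg/L.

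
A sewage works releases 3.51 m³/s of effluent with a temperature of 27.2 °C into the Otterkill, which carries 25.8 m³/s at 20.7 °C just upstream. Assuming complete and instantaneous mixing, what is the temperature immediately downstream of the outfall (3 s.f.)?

21.5 °C

Flow-weighted mixing: C = (Q_r C_r + Q_w C_w)/(Q_r + Q_w)
= (25.8×20.7 + 3.51×27.2)/(25.8 + 3.51) = 629.5/29.31 = 21.48 °C.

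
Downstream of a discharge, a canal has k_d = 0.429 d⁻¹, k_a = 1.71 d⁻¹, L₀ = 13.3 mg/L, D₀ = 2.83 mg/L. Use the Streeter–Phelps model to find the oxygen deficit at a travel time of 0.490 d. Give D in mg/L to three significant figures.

D ≈ 2.91 mg/L

k_d L₀/(k_a−k_d) = 0.429×13.3/(1.71−0.429) = 5.706/1.281 = 4.454 mg/L.
e^(−k_d t) = e^(−0.429×0.4900) = 0.8104; e^(−k_a t) = e^(−1.71×0.4900) = 0.4326.
D = 4.454 × (0.8104 − 0.4326) + 2.83 × 0.4326 = 1.683 + 1.224 = 2.907 mg/L.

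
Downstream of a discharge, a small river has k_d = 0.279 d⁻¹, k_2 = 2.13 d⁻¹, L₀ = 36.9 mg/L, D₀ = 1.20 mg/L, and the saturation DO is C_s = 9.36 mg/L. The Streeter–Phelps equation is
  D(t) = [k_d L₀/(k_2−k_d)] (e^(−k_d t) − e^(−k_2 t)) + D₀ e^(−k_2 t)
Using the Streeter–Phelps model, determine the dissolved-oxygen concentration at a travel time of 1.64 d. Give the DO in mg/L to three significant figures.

DO ≈ 5.97 mg/L

k_d L₀/(k_2−k_d) = 0.279×36.9/(2.13−0.279) = 10.30/1.851 = 5.562 mg/L.
e^(−k_d t) = e^(−0.279×1.640) = 0.6328; e^(−k_2 t) = e^(−2.13×1.640) = 0.03040.
D = 5.562 × (0.6328 − 0.03040) + 1.20 × 0.03040 = 3.351 + 0.03648 = 3.387 mg/L.
DO = C_s − D = 9.36 − 3.387 = 5.973 mg/L.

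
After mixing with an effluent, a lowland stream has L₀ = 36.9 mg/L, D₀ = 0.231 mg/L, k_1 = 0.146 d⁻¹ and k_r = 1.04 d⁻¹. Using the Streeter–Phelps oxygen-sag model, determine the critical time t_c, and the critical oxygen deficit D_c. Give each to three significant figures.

t_c ≈ 2.15 d; D_c ≈ 3.78 mg/L

At the critical point dD/dt = 0, so k_1 L₀ e^(−k_1 t) = k_r D. Substituting D(t) from the Streeter–Phelps equation and solving for t gives
t_c = ln[(k_r/k_1)(1 − D₀(k_r−k_1)/(k_1 L₀))] / (k_r−k_1).
Here k_r−k_1 = 0.8940 d⁻¹ and 1 − D₀(k_r−k_1)/(k_1 L₀) = 1 − 0.231×0.8940/(0.146×36.9) = 0.9617, so
t_c = ln(7.123 × 0.9617) / 0.8940 = 1.924 / 0.8940 = 2.152 d.
D_c = (k_1/k_r) L₀ e^(−k_1 t_c) = (0.146/1.04) × 36.9 × e^(−0.146×2.152) = 0.1404 × 36.9 × 0.7303 = 3.783 mg/L.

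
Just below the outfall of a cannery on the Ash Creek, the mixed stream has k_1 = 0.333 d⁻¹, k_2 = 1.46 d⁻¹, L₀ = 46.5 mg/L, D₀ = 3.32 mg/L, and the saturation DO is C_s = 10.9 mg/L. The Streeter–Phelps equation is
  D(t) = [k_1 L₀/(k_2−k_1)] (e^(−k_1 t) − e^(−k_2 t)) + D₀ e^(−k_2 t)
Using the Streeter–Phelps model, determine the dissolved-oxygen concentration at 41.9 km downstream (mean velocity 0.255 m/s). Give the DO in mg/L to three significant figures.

Travel time t = x/v = 41.9 km / (0.255 m/s) = 41900 m / 0.255 m/s = 164300 s = 1.902 d.
k_1 L₀/(k_2−k_1) = 0.333×46.5/(1.46−0.333) = 15.48/1.127 = 13.74 mg/L.
e^(−k_1 t) = e^(−0.333×1.902) = 0.5308; e^(−k_2 t) = e^(−1.46×1.902) = 0.06225.
D = 13.74 × (0.5308 − 0.06225) + 3.32 × 0.06225 = 6.438 + 0.2067 = 6.645 mg/L.
DO = C_s − D = 10.9 − 6.645 = 4.255 mg/L.

DO ≈ 4.26 mg/L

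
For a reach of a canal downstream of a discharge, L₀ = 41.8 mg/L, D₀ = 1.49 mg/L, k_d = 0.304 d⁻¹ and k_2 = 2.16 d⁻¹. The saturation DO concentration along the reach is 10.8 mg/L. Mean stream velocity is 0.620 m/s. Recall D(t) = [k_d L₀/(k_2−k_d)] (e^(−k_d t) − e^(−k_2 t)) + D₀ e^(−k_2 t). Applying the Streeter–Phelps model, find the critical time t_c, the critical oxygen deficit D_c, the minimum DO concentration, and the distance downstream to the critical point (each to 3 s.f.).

At the critical point dD/dt = 0, so k_d L₀ e^(−k_d t) = k_2 D. Substituting D(t) from the Streeter–Phelps equation and solving for t gives
t_c = ln[(k_2/k_d)(1 − D₀(k_2−k_d)/(k_d L₀))] / (k_2−k_d).
Here k_2−k_d = 1.856 d⁻¹ and 1 − D₀(k_2−k_d)/(k_d L₀) = 1 − 1.49×1.856/(0.304×41.8) = 0.7824, so
t_c = ln(7.105 × 0.7824) / 1.856 = 1.715 / 1.856 = 0.9243 d.
L(t_c) = L₀ e^(−k_d t_c) = 41.8 × 0.7550 = 31.56 mg/L, and at the critical point k_2 D_c = k_d L, so D_c = (0.304/2.16) × 31.56 = 4.442 mg/L.
Minimum DO = C_s − D_c = 10.8 − 4.442 = 6.358 mg/L.
x_c = v t_c = 0.620 m/s × 0.9243 d × 86400 s/d = 49510 m ≈ 49.5 km.

t_c ≈ 0.924 d; D_c ≈ 4.44 mg/L; min DO ≈ 6.36 mg/L; x_c ≈ 49.5 km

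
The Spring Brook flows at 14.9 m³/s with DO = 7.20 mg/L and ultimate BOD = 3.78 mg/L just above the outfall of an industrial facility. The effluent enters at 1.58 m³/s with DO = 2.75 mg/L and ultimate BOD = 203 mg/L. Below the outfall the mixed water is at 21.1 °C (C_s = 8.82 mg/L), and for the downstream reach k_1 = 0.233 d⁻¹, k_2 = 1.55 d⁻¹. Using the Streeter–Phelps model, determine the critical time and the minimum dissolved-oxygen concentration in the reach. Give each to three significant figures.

Mixed DO = (14.9×7.20 + 1.58×2.75)/(14.9+1.58) = 111.6/16.48 = 6.773 mg/L.
Mixed L₀ = (14.9×3.78 + 1.58×203)/(16.48) = 377.1/16.48 = 22.88 mg/L.
Initial deficit D₀ = C_s − DO₀ = 8.82 − 6.773 = 2.047 mg/L.
t_c = (1/1.317) ln[(1.55/0.233)(1 − 2.047×1.317/(0.233×22.88))] = 0.7593 × ln(3.289) = 0.9040 d.
D_c = (0.233/1.55) × 22.88 × e^(−0.233×0.9040) = 0.1503 × 22.88 × 0.8101 = 2.786 mg/L.
Minimum DO = 8.82 − 2.786 = 6.034 mg/L.

t_c ≈ 0.904 d; minimum DO ≈ 6.03 mg/L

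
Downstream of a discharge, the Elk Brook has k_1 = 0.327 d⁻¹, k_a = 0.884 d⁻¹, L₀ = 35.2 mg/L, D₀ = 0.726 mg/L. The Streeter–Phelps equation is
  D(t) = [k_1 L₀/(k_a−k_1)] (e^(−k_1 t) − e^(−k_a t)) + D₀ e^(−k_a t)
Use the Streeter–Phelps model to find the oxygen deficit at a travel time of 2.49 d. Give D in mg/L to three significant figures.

k_1 L₀/(k_a−k_1) = 0.327×35.2/(0.884−0.327) = 11.51/0.5570 = 20.66 mg/L.
e^(−k_1 t) = e^(−0.327×2.490) = 0.4430; e^(−k_a t) = e^(−0.884×2.490) = 0.1107.
D = 20.66 × (0.4430 − 0.1107) + 0.726 × 0.1107 = 6.867 + 0.08035 = 6.947 mg/L.

D ≈ 6.95 mg/L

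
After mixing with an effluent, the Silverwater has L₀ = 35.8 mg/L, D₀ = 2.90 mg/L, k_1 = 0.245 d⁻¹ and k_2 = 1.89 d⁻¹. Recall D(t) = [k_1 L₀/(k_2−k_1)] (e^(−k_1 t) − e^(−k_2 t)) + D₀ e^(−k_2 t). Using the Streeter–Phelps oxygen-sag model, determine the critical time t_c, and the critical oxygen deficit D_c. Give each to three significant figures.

At the critical point dD/dt = 0, so k_1 L₀ e^(−k_1 t) = k_2 D. Substituting D(t) from the Streeter–Phelps equation and solving for t gives
t_c = ln[(k_2/k_1)(1 − D₀(k_2−k_1)/(k_1 L₀))] / (k_2−k_1).
Here k_2−k_1 = 1.645 d⁻¹ and 1 − D₀(k_2−k_1)/(k_1 L₀) = 1 − 2.90×1.645/(0.245×35.8) = 0.4561, so
t_c = ln(7.714 × 0.4561) / 1.645 = 1.258 / 1.645 = 0.7648 d.
L(t_c) = L₀ e^(−k_1 t_c) = 35.8 × 0.8291 = 29.68 mg/L, and at the critical point k_2 D_c = k_1 L, so D_c = (0.245/1.89) × 29.68 = 3.848 mg/L.

t_c ≈ 0.765 d; D_c ≈ 3.85 mg/L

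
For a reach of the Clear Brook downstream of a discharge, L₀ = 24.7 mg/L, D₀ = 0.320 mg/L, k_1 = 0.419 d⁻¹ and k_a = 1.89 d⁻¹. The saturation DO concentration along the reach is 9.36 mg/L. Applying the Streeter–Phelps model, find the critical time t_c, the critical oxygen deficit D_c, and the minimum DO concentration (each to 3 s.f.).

t_c ≈ 0.992 d; D_c ≈ 3.61 mg/L; min DO ≈ 5.75 mg/L

At the critical point dD/dt = 0, so k_1 L₀ e^(−k_1 t) = k_a D. Substituting D(t) from the Streeter–Phelps equation and solving for t gives
t_c = ln[(k_a/k_1)(1 − D₀(k_a−k_1)/(k_1 L₀))] / (k_a−k_1).
Here k_a−k_1 = 1.471 d⁻¹ and 1 − D₀(k_a−k_1)/(k_1 L₀) = 1 − 0.320×1.471/(0.419×24.7) = 0.9545, so
t_c = ln(4.511 × 0.9545) / 1.471 = 1.460 / 1.471 = 0.9925 d.
D_c = (k_1/k_a) L₀ e^(−k_1 t_c) = (0.419/1.89) × 24.7 × e^(−0.419×0.9925) = 0.2217 × 24.7 × 0.6598 = 3.613 mg/L.
Minimum DO = C_s − D_c = 9.36 − 3.613 = 5.747 mg/L.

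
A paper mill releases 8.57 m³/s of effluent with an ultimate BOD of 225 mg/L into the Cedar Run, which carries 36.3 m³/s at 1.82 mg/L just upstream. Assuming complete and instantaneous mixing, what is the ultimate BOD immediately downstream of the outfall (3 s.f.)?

44.4 mg/L

Flow-weighted mixing: C = (Q_r C_r + Q_w C_w)/(Q_r + Q_w)
= (36.3×1.82 + 8.57×225)/(36.3 + 8.57) = 1994/44.87 = 44.45 mg/L.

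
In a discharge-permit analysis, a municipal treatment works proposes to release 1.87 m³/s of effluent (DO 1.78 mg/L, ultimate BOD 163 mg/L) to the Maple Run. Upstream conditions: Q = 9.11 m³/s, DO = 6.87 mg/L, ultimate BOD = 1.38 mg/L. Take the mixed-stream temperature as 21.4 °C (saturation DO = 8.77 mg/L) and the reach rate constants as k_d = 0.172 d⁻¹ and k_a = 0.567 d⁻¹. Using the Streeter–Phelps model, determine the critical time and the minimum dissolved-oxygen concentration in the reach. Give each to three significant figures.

t_c ≈ 2.39 d; minimum DO ≈ 2.96 mg/L

Mixed DO = (9.11×6.87 + 1.87×1.78)/(9.11+1.87) = 65.91/10.98 = 6.003 mg/L.
Mixed L₀ = (9.11×1.38 + 1.87×163)/(10.98) = 317.4/10.98 = 28.91 mg/L.
Initial deficit D₀ = C_s − DO₀ = 8.77 − 6.003 = 2.767 mg/L.
t_c = (1/0.3950) ln[(0.567/0.172)(1 − 2.767×0.3950/(0.172×28.91))] = 2.532 × ln(2.572) = 2.391 d.
D_c = (0.172/0.567) × 28.91 × e^(−0.172×2.391) = 0.3034 × 28.91 × 0.6628 = 5.811 mg/L.
Minimum DO = 8.77 − 5.811 = 2.959 mg/L.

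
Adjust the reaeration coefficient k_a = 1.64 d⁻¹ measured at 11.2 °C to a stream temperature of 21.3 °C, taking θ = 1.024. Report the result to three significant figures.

k_a(T₂) = k_a(T₁) · θ^(T₂−T₁) = 1.64 × 1.024^(21.3−11.2)
= 1.64 × 1.024^10.1 = 1.64 × 1.271 = 2.084 d⁻¹.

k_a ≈ 2.08 d⁻¹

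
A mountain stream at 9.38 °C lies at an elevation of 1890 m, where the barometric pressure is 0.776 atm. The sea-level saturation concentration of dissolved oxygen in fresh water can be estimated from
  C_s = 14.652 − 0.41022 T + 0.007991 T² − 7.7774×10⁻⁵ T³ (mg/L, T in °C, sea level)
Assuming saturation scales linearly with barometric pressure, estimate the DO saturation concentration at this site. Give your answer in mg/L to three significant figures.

At sea level: C_s = 14.652 − 0.41022×9.38 + 0.007991×9.38² − 7.7774×10⁻⁵×9.38³ = 11.44 mg/L.
Pressure correction: C_s' = 11.44 × 0.776 = 8.880 mg/L.

C_s ≈ 8.88 mg/L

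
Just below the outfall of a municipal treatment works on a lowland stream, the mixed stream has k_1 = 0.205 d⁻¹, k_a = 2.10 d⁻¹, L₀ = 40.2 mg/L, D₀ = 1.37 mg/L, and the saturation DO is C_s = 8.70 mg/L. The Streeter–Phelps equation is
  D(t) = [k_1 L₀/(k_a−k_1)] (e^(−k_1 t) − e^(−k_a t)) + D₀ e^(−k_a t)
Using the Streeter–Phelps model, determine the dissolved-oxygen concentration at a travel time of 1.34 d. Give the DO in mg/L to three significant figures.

DO ≈ 5.57 mg/L

k_1 L₀/(k_a−k_1) = 0.205×40.2/(2.10−0.205) = 8.241/1.895 = 4.349 mg/L.
e^(−k_1 t) = e^(−0.205×1.340) = 0.7598; e^(−k_a t) = e^(−2.10×1.340) = 0.05996.
D = 4.349 × (0.7598 − 0.05996) + 1.37 × 0.05996 = 3.043 + 0.08215 = 3.126 mg/L.
DO = C_s − D = 8.70 − 3.126 = 5.574 mg/L.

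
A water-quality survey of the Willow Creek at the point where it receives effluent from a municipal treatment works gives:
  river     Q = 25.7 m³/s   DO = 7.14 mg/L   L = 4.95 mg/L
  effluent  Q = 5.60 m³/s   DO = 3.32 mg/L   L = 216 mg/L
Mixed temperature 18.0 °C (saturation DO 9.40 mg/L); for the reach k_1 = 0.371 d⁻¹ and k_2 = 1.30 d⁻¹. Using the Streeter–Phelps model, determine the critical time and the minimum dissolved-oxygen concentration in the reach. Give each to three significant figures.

t_c ≈ 1.15 d; minimum DO ≈ 1.43 mg/L

Mixed DO = (25.7×7.14 + 5.60×3.32)/(25.7+5.60) = 202.1/31.30 = 6.457 mg/L.
Mixed L₀ = (25.7×4.95 + 5.60×216)/(31.30) = 1337/31.30 = 42.71 mg/L.
Initial deficit D₀ = C_s − DO₀ = 9.40 − 6.457 = 2.943 mg/L.
t_c = (1/0.9290) ln[(1.30/0.371)(1 − 2.943×0.9290/(0.371×42.71))] = 1.076 × ln(2.899) = 1.146 d.
D_c = (0.371/1.30) × 42.71 × e^(−0.371×1.146) = 0.2854 × 42.71 × 0.6537 = 7.968 mg/L.
Minimum DO = 9.40 − 7.968 = 1.432 mg/L.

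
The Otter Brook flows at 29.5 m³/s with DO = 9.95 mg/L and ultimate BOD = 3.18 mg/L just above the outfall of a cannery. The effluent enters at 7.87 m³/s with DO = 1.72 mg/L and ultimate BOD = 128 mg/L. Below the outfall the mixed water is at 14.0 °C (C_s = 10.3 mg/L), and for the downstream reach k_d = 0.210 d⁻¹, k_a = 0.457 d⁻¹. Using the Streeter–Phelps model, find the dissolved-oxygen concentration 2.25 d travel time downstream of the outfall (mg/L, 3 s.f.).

DO ≈ 2.90 mg/L

Mixed DO = (29.5×9.95 + 7.87×1.72)/(29.5+7.87) = 307.1/37.37 = 8.217 mg/L.
Mixed L₀ = (29.5×3.18 + 7.87×128)/(37.37) = 1101/37.37 = 29.47 mg/L.
Initial deficit D₀ = C_s − DO₀ = 10.3 − 8.217 = 2.083 mg/L.
D(2.25) = [0.210×29.47/(0.457−0.210)](e^(−0.210×2.25) − e^(−0.457×2.25)) + 2.083 e^(−0.457×2.25)
= 25.05 × (0.6234 − 0.3576) + 2.083 × 0.3576 = 7.404 mg/L.
DO = 10.3 − 7.404 = 2.896 mg/L.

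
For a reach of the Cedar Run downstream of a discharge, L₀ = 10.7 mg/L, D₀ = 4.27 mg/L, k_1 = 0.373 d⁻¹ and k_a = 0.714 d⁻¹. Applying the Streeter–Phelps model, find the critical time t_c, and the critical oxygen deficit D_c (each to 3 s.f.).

t_c ≈ 0.573 d; D_c ≈ 4.51 mg/L

With k_a/k_1 = 1.914 and 1 − D₀(k_a−k_1)/(k_1 L₀) = 0.6352,
t_c = ln(1.914 × 0.6352) / (0.714 − 0.373) = ln(1.216) / 0.3410 = 0.1954/0.3410 = 0.5731 d.
L(t_c) = L₀ e^(−k_1 t_c) = 10.7 × 0.8075 = 8.640 mg/L, and at the critical point k_a D_c = k_1 L, so D_c = (0.373/0.714) × 8.640 = 4.514 mg/L.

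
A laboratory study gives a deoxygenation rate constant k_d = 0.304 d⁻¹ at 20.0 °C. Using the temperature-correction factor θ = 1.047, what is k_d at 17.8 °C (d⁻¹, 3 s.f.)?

k_d ≈ 0.275 d⁻¹

k_d(T₂) = k_d(T₁) · θ^(T₂−T₁) = 0.304 × 1.047^(17.8−20.0)
= 0.304 × 1.047^-2.20 = 0.304 × 0.9039 = 0.2748 d⁻¹.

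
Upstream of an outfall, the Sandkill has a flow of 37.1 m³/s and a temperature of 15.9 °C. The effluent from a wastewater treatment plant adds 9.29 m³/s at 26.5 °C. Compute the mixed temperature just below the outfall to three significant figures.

Flow-weighted mixing: C = (Q_r C_r + Q_w C_w)/(Q_r + Q_w)
= (37.1×15.9 + 9.29×26.5)/(37.1 + 9.29) = 836.1/46.39 = 18.02 °C.

18.0 °C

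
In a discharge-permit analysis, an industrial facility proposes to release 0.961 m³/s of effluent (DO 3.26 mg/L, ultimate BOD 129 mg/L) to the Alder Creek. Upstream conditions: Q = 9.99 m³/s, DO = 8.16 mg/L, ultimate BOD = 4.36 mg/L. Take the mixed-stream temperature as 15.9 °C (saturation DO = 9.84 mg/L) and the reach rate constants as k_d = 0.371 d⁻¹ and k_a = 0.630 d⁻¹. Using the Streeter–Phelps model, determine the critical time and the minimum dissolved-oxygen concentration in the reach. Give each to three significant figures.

Mixed DO = (9.99×8.16 + 0.961×3.26)/(9.99+0.961) = 84.65/10.95 = 7.730 mg/L.
Mixed L₀ = (9.99×4.36 + 0.961×129)/(10.95) = 167.5/10.95 = 15.30 mg/L.
Initial deficit D₀ = C_s − DO₀ = 9.84 − 7.730 = 2.110 mg/L.
t_c = (1/0.2590) ln[(0.630/0.371)(1 − 2.110×0.2590/(0.371×15.30))] = 3.861 × ln(1.535) = 1.654 d.
D_c = (0.371/0.630) × 15.30 × e^(−0.371×1.654) = 0.5889 × 15.30 × 0.5415 = 4.878 mg/L.
Minimum DO = 9.84 − 4.878 = 4.962 mg/L.

t_c ≈ 1.65 d; minimum DO ≈ 4.96 mg/L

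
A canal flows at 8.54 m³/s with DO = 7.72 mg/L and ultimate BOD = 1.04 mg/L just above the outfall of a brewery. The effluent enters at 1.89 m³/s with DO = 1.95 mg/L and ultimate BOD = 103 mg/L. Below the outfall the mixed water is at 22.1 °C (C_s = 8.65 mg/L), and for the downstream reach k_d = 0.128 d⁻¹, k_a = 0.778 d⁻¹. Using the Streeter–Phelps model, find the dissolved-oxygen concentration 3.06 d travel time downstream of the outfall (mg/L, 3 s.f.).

DO ≈ 6.23 mg/L

Mixed DO = (8.54×7.72 + 1.89×1.95)/(8.54+1.89) = 69.61/10.43 = 6.674 mg/L.
Mixed L₀ = (8.54×1.04 + 1.89×103)/(10.43) = 203.6/10.43 = 19.52 mg/L.
Initial deficit D₀ = C_s − DO₀ = 8.65 − 6.674 = 1.976 mg/L.
D(3.06) = [0.128×19.52/(0.778−0.128)](e^(−0.128×3.06) − e^(−0.778×3.06)) + 1.976 e^(−0.778×3.06)
= 3.843 × (0.6759 − 0.09249) + 1.976 × 0.09249 = 2.425 mg/L.
DO = 8.65 − 2.425 = 6.225 mg/L.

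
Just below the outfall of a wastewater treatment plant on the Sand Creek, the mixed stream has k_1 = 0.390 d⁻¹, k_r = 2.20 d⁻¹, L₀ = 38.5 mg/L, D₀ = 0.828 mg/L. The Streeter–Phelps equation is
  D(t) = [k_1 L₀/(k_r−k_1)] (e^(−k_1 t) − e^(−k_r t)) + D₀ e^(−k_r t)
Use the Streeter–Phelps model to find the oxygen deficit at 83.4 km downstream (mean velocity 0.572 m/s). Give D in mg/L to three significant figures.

Travel time t = x/v = 83.4 km / (0.572 m/s) = 83400 m / 0.572 m/s = 145800 s = 1.688 d.
k_1 L₀/(k_r−k_1) = 0.390×38.5/(2.20−0.390) = 15.02/1.810 = 8.296 mg/L.
e^(−k_1 t) = e^(−0.390×1.688) = 0.5178; e^(−k_r t) = e^(−2.20×1.688) = 0.02441.
D = 8.296 × (0.5178 − 0.02441) + 0.828 × 0.02441 = 4.093 + 0.02021 = 4.113 mg/L.

D ≈ 4.11 mg/L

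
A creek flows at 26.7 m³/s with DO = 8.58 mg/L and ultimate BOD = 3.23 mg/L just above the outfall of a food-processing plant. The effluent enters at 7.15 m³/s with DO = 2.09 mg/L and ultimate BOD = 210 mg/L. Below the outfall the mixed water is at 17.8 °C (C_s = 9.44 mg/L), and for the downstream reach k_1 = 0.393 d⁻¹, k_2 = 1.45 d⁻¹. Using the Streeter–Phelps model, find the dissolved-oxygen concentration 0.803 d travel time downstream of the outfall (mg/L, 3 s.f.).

Mixed DO = (26.7×8.58 + 7.15×2.09)/(26.7+7.15) = 244.0/33.85 = 7.209 mg/L.
Mixed L₀ = (26.7×3.23 + 7.15×210)/(33.85) = 1588/33.85 = 46.91 mg/L.
Initial deficit D₀ = C_s − DO₀ = 9.44 − 7.209 = 2.231 mg/L.
D(0.803) = [0.393×46.91/(1.45−0.393)](e^(−0.393×0.803) − e^(−1.45×0.803)) + 2.231 e^(−1.45×0.803)
= 17.44 × (0.7294 − 0.3121) + 2.231 × 0.3121 = 7.973 mg/L.
DO = 9.44 − 7.973 = 1.467 mg/L.

DO ≈ 1.47 mg/L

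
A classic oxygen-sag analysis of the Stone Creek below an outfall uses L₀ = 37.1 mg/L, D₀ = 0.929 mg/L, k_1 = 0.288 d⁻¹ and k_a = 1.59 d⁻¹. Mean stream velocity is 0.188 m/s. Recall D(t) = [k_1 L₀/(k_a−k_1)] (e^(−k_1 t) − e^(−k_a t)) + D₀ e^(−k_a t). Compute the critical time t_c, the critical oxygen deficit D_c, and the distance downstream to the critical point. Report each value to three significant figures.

t_c ≈ 1.22 d; D_c ≈ 4.73 mg/L; x_c ≈ 19.8 km

At the critical point dD/dt = 0, so k_1 L₀ e^(−k_1 t) = k_a D. Substituting D(t) from the Streeter–Phelps equation and solving for t gives
t_c = ln[(k_a/k_1)(1 − D₀(k_a−k_1)/(k_1 L₀))] / (k_a−k_1).
Here k_a−k_1 = 1.302 d⁻¹ and 1 − D₀(k_a−k_1)/(k_1 L₀) = 1 − 0.929×1.302/(0.288×37.1) = 0.8868, so
t_c = ln(5.521 × 0.8868) / 1.302 = 1.588 / 1.302 = 1.220 d.
L(t_c) = L₀ e^(−k_1 t_c) = 37.1 × 0.7037 = 26.11 mg/L, and at the critical point k_a D_c = k_1 L, so D_c = (0.288/1.59) × 26.11 = 4.729 mg/L.
x_c = v t_c = 0.188 m/s × 1.220 d × 86400 s/d = 19820 m ≈ 19.8 km.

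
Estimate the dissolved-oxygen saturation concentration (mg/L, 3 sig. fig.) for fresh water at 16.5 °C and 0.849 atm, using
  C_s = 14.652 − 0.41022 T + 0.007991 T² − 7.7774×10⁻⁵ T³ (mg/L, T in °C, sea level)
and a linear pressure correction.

At sea level: C_s = 14.652 − 0.41022×16.5 + 0.007991×16.5² − 7.7774×10⁻⁵×16.5³ = 9.710 mg/L.
Pressure correction: C_s' = 9.710 × 0.849 = 8.243 mg/L.

C_s ≈ 8.24 mg/L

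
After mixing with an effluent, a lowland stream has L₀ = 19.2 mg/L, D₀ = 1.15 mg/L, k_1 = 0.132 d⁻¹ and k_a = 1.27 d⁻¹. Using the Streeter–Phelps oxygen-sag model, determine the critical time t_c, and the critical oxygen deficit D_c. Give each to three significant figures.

With k_a/k_1 = 9.621 and 1 − D₀(k_a−k_1)/(k_1 L₀) = 0.4836,
t_c = ln(9.621 × 0.4836) / (1.27 − 0.132) = ln(4.653) / 1.138 = 1.538/1.138 = 1.351 d.
D_c = (k_1/k_a) L₀ e^(−k_1 t_c) = (0.132/1.27) × 19.2 × e^(−0.132×1.351) = 0.1039 × 19.2 × 0.8367 = 1.670 mg/L.

t_c ≈ 1.35 d; D_c ≈ 1.67 mg/L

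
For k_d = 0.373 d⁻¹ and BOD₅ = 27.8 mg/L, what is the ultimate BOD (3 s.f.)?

L₀ ≈ 32.9 mg/L

BOD₅ = L₀(1 − e^(−5k_d)) ⇒ L₀ = BOD₅ / (1 − e^(−5×0.373))
= 27.8 / (1 − 0.1549) = 27.8 / 0.8451 = 32.90 mg/L.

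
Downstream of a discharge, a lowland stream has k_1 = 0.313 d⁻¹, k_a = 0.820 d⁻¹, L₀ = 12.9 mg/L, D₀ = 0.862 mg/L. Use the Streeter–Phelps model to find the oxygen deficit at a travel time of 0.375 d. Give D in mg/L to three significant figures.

k_1 L₀/(k_a−k_1) = 0.313×12.9/(0.820−0.313) = 4.038/0.5070 = 7.964 mg/L.
e^(−k_1 t) = e^(−0.313×0.3750) = 0.8893; e^(−k_a t) = e^(−0.820×0.3750) = 0.7353.
D = 7.964 × (0.8893 − 0.7353) + 0.862 × 0.7353 = 1.226 + 0.6338 = 1.860 mg/L.

D ≈ 1.86 mg/L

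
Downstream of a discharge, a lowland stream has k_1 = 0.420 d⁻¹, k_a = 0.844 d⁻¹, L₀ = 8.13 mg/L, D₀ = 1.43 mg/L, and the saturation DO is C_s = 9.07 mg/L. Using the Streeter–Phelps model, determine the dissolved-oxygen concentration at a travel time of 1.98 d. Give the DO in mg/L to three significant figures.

DO ≈ 6.81 mg/L

k_1 L₀/(k_a−k_1) = 0.420×8.13/(0.844−0.420) = 3.415/0.4240 = 8.053 mg/L.
e^(−k_1 t) = e^(−0.420×1.980) = 0.4354; e^(−k_a t) = e^(−0.844×1.980) = 0.1880.
D = 8.053 × (0.4354 − 0.1880) + 1.43 × 0.1880 = 1.992 + 0.2689 = 2.261 mg/L.
DO = C_s − D = 9.07 − 2.261 = 6.809 mg/L.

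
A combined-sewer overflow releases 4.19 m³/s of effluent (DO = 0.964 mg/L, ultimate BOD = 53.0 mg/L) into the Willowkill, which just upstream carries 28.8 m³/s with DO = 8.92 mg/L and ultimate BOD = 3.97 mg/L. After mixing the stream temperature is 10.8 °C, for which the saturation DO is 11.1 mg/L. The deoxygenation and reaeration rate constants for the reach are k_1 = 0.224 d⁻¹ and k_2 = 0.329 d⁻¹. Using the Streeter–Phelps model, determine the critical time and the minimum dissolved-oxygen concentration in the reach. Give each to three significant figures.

Mixed DO = (28.8×8.92 + 4.19×0.964)/(28.8+4.19) = 260.9/32.99 = 7.910 mg/L.
Mixed L₀ = (28.8×3.97 + 4.19×53.0)/(32.99) = 336.4/32.99 = 10.20 mg/L.
Initial deficit D₀ = C_s − DO₀ = 11.1 − 7.910 = 3.190 mg/L.
t_c = (1/0.1050) ln[(0.329/0.224)(1 − 3.190×0.1050/(0.224×10.20))] = 9.524 × ln(1.253) = 2.151 d.
D_c = (0.224/0.329) × 10.20 × e^(−0.224×2.151) = 0.6809 × 10.20 × 0.6177 = 4.289 mg/L.
Minimum DO = 11.1 − 4.289 = 6.811 mg/L.

t_c ≈ 2.15 d; minimum DO ≈ 6.81 mg/L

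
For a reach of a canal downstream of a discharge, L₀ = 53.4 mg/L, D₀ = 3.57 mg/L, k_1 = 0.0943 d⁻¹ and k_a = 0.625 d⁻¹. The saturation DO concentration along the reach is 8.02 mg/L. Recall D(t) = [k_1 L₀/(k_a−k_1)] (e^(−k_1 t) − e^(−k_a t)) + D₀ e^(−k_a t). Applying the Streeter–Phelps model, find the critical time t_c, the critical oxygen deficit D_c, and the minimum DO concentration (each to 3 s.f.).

t_c ≈ 2.67 d; D_c ≈ 6.26 mg/L; min DO ≈ 1.76 mg/L

With k_a/k_1 = 6.628 and 1 − D₀(k_a−k_1)/(k_1 L₀) = 0.6238,
t_c = ln(6.628 × 0.6238) / (0.625 − 0.0943) = ln(4.134) / 0.5307 = 1.419/0.5307 = 2.674 d.
D_c = (k_1/k_a) L₀ e^(−k_1 t_c) = (0.0943/0.625) × 53.4 × e^(−0.0943×2.674) = 0.1509 × 53.4 × 0.7771 = 6.261 mg/L.
Minimum DO = C_s − D_c = 8.02 − 6.261 = 1.759 mg/L.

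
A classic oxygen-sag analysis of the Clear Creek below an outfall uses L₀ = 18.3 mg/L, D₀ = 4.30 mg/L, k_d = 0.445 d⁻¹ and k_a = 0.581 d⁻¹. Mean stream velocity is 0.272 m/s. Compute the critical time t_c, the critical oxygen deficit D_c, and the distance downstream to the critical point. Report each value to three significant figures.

t_c ≈ 1.41 d; D_c ≈ 7.47 mg/L; x_c ≈ 33.2 km

With k_a/k_d = 1.306 and 1 − D₀(k_a−k_d)/(k_d L₀) = 0.9282,
t_c = ln(1.306 × 0.9282) / (0.581 − 0.445) = ln(1.212) / 0.1360 = 0.1922/0.1360 = 1.413 d.
D_c = (k_d/k_a) L₀ e^(−k_d t_c) = (0.445/0.581) × 18.3 × e^(−0.445×1.413) = 0.7659 × 18.3 × 0.5333 = 7.474 mg/L.
x_c = v t_c = 0.272 m/s × 1.413 d × 86400 s/d = 33200 m ≈ 33.2 km.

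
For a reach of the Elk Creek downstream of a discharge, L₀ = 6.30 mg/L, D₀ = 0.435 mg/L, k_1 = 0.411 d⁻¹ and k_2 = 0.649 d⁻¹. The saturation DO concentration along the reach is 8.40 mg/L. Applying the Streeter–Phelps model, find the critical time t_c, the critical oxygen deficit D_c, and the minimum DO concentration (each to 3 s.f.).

t_c ≈ 1.75 d; D_c ≈ 1.95 mg/L; min DO ≈ 6.45 mg/L

At the critical point dD/dt = 0, so k_1 L₀ e^(−k_1 t) = k_2 D. Substituting D(t) from the Streeter–Phelps equation and solving for t gives
t_c = ln[(k_2/k_1)(1 − D₀(k_2−k_1)/(k_1 L₀))] / (k_2−k_1).
Here k_2−k_1 = 0.2380 d⁻¹ and 1 − D₀(k_2−k_1)/(k_1 L₀) = 1 − 0.435×0.2380/(0.411×6.30) = 0.9600, so
t_c = ln(1.579 × 0.9600) / 0.2380 = 0.4160 / 0.2380 = 1.748 d.
L(t_c) = L₀ e^(−k_1 t_c) = 6.30 × 0.4875 = 3.071 mg/L, and at the critical point k_2 D_c = k_1 L, so D_c = (0.411/0.649) × 3.071 = 1.945 mg/L.
Minimum DO = C_s − D_c = 8.40 − 1.945 = 6.455 mg/L.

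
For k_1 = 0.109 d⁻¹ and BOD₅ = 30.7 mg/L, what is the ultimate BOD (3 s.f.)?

BOD₅ = L₀(1 − e^(−5k_1)) ⇒ L₀ = BOD₅ / (1 − e^(−5×0.109))
= 30.7 / (1 − 0.5798) = 30.7 / 0.4202 = 73.07 mg/L.

L₀ ≈ 73.1 mg/L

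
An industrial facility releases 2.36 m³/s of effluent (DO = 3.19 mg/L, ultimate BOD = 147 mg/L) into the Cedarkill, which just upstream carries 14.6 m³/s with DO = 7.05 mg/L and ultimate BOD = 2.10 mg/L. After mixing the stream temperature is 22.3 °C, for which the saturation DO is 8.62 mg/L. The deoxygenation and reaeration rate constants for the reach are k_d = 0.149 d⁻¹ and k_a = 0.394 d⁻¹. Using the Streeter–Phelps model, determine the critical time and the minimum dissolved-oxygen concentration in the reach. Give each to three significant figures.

Mixed DO = (14.6×7.05 + 2.36×3.19)/(14.6+2.36) = 110.5/16.96 = 6.513 mg/L.
Mixed L₀ = (14.6×2.10 + 2.36×147)/(16.96) = 377.6/16.96 = 22.26 mg/L.
Initial deficit D₀ = C_s − DO₀ = 8.62 − 6.513 = 2.107 mg/L.
t_c = (1/0.2450) ln[(0.394/0.149)(1 − 2.107×0.2450/(0.149×22.26))] = 4.082 × ln(2.233) = 3.279 d.
D_c = (0.149/0.394) × 22.26 × e^(−0.149×3.279) = 0.3782 × 22.26 × 0.6135 = 5.166 mg/L.
Minimum DO = 8.62 − 5.166 = 3.454 mg/L.

t_c ≈ 3.28 d; minimum DO ≈ 3.45 mg/L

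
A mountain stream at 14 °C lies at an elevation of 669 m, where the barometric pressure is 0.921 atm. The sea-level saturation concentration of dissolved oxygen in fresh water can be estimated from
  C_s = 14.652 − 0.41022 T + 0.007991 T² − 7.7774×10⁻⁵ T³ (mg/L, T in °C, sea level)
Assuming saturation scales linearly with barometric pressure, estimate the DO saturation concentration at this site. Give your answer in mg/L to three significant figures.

At sea level: C_s = 14.652 − 0.41022×14 + 0.007991×14² − 7.7774×10⁻⁵×14³ = 10.26 mg/L.
Pressure correction: C_s' = 10.26 × 0.921 = 9.451 mg/L.

C_s ≈ 9.45 mg/L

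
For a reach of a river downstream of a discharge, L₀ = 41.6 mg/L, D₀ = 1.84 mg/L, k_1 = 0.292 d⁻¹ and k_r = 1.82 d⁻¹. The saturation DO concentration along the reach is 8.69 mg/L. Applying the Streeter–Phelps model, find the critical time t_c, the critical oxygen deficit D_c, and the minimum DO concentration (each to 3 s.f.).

t_c ≈ 1.03 d; D_c ≈ 4.95 mg/L; min DO ≈ 3.74 mg/L

With k_r/k_1 = 6.233 and 1 − D₀(k_r−k_1)/(k_1 L₀) = 0.7685,
t_c = ln(6.233 × 0.7685) / (1.82 − 0.292) = ln(4.790) / 1.528 = 1.567/1.528 = 1.025 d.
L(t_c) = L₀ e^(−k_1 t_c) = 41.6 × 0.7413 = 30.84 mg/L, and at the critical point k_r D_c = k_1 L, so D_c = (0.292/1.82) × 30.84 = 4.948 mg/L.
Minimum DO = C_s − D_c = 8.69 − 4.948 = 3.742 mg/L.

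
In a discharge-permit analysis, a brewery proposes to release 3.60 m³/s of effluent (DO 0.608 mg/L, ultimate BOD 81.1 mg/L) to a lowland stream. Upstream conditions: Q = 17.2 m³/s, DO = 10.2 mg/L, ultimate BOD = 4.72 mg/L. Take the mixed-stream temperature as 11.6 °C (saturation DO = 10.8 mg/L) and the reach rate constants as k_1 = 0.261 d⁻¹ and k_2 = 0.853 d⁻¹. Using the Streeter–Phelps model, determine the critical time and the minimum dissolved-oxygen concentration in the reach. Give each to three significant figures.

t_c ≈ 1.43 d; minimum DO ≈ 7.02 mg/L

Mixed DO = (17.2×10.2 + 3.60×0.608)/(17.2+3.60) = 177.6/20.80 = 8.540 mg/L.
Mixed L₀ = (17.2×4.72 + 3.60×81.1)/(20.80) = 373.1/20.80 = 17.94 mg/L.
Initial deficit D₀ = C_s − DO₀ = 10.8 − 8.540 = 2.260 mg/L.
t_c = (1/0.5920) ln[(0.853/0.261)(1 − 2.260×0.5920/(0.261×17.94))] = 1.689 × ln(2.334) = 1.432 d.
D_c = (0.261/0.853) × 17.94 × e^(−0.261×1.432) = 0.3060 × 17.94 × 0.6882 = 3.777 mg/L.
Minimum DO = 10.8 − 3.777 = 7.023 mg/L.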